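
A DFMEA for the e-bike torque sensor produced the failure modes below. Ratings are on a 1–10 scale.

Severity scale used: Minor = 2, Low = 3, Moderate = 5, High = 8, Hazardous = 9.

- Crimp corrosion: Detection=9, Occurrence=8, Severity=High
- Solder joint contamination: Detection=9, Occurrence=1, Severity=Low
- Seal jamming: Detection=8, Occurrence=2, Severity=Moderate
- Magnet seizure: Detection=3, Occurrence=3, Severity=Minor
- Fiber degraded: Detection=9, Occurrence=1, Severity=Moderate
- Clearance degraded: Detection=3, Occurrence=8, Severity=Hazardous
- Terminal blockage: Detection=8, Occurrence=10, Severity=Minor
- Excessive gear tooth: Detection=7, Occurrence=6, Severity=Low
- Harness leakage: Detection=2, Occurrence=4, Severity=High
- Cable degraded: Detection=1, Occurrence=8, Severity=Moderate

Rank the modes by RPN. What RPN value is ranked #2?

RPN = Severity × Occurrence × Detection:
  Crimp corrosion: 8 × 8 × 9 = 576
  Solder joint contamination: 3 × 1 × 9 = 27
  Seal jamming: 5 × 2 × 8 = 80
  Magnet seizure: 2 × 3 × 3 = 18
  Fiber degraded: 5 × 1 × 9 = 45
  Clearance degraded: 9 × 8 × 3 = 216
  Terminal blockage: 2 × 10 × 8 = 160
  Excessive gear tooth: 3 × 6 × 7 = 126
  Harness leakage: 8 × 4 × 2 = 64
  Cable degraded: 5 × 8 × 1 = 40
Sorted descending: 576, 216, 160, 126, 80, 64, 45, 40, 27, 18.
The second-highest RPN is 216 (Clearance degraded).

216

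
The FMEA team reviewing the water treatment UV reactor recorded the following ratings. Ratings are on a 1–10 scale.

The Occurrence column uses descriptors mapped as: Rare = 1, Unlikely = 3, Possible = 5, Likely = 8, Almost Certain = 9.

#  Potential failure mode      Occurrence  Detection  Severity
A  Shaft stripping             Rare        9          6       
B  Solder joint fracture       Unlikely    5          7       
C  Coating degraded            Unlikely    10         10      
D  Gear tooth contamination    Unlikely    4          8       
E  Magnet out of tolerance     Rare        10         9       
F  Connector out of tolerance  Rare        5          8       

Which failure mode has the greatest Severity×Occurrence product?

Criticality = Severity × Occurrence:
  A: 6 × 1 = 6
  B: 7 × 3 = 21
  C: 10 × 3 = 30
  D: 8 × 3 = 24
  E: 9 × 1 = 9
  F: 8 × 1 = 8
Highest criticality is 30 → C.

C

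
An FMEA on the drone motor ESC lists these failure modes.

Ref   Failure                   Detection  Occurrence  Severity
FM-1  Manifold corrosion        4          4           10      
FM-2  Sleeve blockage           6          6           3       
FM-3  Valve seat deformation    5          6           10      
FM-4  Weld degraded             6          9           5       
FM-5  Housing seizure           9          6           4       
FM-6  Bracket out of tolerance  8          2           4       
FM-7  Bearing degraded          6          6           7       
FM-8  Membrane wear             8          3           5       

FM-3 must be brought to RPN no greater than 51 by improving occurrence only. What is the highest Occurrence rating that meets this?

FM-3: S=10, O=6, D=5 → current RPN = 300.
Fixed product = 50. Need 50 × O ≤ 51, so O ≤ 51/50 = 1.02.
Maximum integer Occurrence rating = 1 (gives RPN 50; O=2 would give 100 > 51).

1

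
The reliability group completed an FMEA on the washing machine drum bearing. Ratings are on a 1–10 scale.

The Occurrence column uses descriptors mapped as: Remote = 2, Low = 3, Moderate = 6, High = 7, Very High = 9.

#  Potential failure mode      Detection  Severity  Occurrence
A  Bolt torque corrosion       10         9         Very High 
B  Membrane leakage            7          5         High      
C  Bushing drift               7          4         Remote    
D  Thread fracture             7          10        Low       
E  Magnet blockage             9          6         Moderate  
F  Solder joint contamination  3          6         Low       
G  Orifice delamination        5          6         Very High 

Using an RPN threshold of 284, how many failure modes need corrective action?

2

RPN = Severity × Occurrence × Detection:
  A: 9 × 9 × 10 = 810
  B: 5 × 7 × 7 = 245
  C: 4 × 2 × 7 = 56
  D: 10 × 3 × 7 = 210
  E: 6 × 6 × 9 = 324
  F: 6 × 3 × 3 = 54
  G: 6 × 9 × 5 = 270
Modes with RPN ≥ 284: A (810), E (324) → 2.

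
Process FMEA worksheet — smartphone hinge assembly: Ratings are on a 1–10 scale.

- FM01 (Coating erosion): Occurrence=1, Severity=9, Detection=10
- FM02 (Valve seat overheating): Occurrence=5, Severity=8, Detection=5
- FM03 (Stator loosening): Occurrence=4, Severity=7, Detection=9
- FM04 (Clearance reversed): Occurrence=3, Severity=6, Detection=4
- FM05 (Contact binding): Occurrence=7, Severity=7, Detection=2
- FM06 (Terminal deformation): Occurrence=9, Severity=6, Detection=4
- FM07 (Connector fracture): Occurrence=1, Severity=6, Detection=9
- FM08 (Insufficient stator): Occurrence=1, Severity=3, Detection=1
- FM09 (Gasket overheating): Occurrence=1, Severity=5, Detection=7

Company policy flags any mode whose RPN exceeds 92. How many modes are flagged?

4

RPN = Severity × Occurrence × Detection:
  FM01: 9 × 1 × 10 = 90
  FM02: 8 × 5 × 5 = 200
  FM03: 7 × 4 × 9 = 252
  FM04: 6 × 3 × 4 = 72
  FM05: 7 × 7 × 2 = 98
  FM06: 6 × 9 × 4 = 216
  FM07: 6 × 1 × 9 = 54
  FM08: 3 × 1 × 1 = 3
  FM09: 5 × 1 × 7 = 35
Modes with RPN > 92: FM02 (200), FM03 (252), FM05 (98), FM06 (216) → 4.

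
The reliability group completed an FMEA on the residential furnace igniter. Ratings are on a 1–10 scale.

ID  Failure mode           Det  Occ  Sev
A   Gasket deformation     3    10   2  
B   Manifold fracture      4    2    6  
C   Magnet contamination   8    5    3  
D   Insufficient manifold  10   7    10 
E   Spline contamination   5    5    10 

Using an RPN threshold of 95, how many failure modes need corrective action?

RPN = Severity × Occurrence × Detection:
  A: 2 × 10 × 3 = 60
  B: 6 × 2 × 4 = 48
  C: 3 × 5 × 8 = 120
  D: 10 × 7 × 10 = 700
  E: 10 × 5 × 5 = 250
Modes with RPN ≥ 95: C (120), D (700), E (250) → 3.

3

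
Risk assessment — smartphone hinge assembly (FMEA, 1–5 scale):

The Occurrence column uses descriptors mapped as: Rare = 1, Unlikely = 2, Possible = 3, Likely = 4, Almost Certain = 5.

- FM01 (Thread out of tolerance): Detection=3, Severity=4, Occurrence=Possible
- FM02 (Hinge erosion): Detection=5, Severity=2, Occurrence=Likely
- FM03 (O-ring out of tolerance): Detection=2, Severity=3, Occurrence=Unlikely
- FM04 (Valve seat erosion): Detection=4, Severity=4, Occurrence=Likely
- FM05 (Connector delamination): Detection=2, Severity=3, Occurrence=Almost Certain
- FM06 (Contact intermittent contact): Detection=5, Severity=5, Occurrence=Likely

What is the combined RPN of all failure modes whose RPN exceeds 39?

RPN = Severity × Occurrence × Detection:
  FM01: 4 × 3 × 3 = 36
  FM02: 2 × 4 × 5 = 40
  FM03: 3 × 2 × 2 = 12
  FM04: 4 × 4 × 4 = 64
  FM05: 3 × 5 × 2 = 30
  FM06: 5 × 4 × 5 = 100
RPN > 39: FM02 (40), FM04 (64), FM06 (100).
Sum: 40 + 64 + 100 = 204.

204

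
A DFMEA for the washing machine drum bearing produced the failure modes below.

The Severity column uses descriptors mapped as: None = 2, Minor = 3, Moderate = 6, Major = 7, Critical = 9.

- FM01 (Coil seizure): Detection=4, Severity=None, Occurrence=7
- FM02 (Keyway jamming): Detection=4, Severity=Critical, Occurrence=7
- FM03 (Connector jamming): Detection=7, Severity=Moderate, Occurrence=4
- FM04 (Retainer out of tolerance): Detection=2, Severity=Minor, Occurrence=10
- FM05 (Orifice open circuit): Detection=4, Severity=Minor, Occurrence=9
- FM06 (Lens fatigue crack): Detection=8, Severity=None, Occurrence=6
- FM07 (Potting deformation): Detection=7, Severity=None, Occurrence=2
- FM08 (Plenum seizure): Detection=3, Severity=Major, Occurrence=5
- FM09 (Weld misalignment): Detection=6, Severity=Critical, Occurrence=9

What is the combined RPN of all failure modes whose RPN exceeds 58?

1275

RPN = Severity × Occurrence × Detection:
  FM01: 2 × 7 × 4 = 56
  FM02: 9 × 7 × 4 = 252
  FM03: 6 × 4 × 7 = 168
  FM04: 3 × 10 × 2 = 60
  FM05: 3 × 9 × 4 = 108
  FM06: 2 × 6 × 8 = 96
  FM07: 2 × 2 × 7 = 28
  FM08: 7 × 5 × 3 = 105
  FM09: 9 × 9 × 6 = 486
RPN > 58: FM02 (252), FM03 (168), FM04 (60), FM05 (108), FM06 (96), FM08 (105), FM09 (486).
Sum: 252 + 168 + 60 + 108 + 96 + 105 + 486 = 1275.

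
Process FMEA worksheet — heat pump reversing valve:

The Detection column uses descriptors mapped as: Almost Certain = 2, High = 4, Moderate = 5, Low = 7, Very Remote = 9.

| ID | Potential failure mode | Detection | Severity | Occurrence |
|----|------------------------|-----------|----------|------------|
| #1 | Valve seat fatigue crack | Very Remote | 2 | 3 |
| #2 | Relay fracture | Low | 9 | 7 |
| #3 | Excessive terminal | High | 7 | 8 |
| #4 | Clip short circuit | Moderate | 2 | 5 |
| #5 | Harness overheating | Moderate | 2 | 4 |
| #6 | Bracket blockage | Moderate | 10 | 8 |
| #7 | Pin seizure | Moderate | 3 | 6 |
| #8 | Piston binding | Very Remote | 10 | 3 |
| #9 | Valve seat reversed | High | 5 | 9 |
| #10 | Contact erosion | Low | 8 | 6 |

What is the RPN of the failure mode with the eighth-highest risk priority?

RPN = Severity × Occurrence × Detection:
  #1: 2 × 3 × 9 = 54
  #2: 9 × 7 × 7 = 441
  #3: 7 × 8 × 4 = 224
  #4: 2 × 5 × 5 = 50
  #5: 2 × 4 × 5 = 40
  #6: 10 × 8 × 5 = 400
  #7: 3 × 6 × 5 = 90
  #8: 10 × 3 × 9 = 270
  #9: 5 × 9 × 4 = 180
  #10: 8 × 6 × 7 = 336
Sorted descending: 441, 400, 336, 270, 224, 180, 90, 54, 50, 40.
The eighth-highest RPN is 54 (#1).

54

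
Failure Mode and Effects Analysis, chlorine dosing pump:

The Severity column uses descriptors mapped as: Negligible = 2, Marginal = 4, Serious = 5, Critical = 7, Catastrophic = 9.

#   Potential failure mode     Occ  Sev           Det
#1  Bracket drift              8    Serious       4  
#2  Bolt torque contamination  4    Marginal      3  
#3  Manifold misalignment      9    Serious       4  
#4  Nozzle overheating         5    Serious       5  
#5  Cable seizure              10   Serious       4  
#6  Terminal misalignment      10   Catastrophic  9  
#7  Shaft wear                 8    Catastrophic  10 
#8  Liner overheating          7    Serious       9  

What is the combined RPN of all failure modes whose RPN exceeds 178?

RPN = Severity × Occurrence × Detection:
  #1: 5 × 8 × 4 = 160
  #2: 4 × 4 × 3 = 48
  #3: 5 × 9 × 4 = 180
  #4: 5 × 5 × 5 = 125
  #5: 5 × 10 × 4 = 200
  #6: 9 × 10 × 9 = 810
  #7: 9 × 8 × 10 = 720
  #8: 5 × 7 × 9 = 315
RPN > 178: #3 (180), #5 (200), #6 (810), #7 (720), #8 (315).
Sum: 180 + 200 + 810 + 720 + 315 = 2225.

2225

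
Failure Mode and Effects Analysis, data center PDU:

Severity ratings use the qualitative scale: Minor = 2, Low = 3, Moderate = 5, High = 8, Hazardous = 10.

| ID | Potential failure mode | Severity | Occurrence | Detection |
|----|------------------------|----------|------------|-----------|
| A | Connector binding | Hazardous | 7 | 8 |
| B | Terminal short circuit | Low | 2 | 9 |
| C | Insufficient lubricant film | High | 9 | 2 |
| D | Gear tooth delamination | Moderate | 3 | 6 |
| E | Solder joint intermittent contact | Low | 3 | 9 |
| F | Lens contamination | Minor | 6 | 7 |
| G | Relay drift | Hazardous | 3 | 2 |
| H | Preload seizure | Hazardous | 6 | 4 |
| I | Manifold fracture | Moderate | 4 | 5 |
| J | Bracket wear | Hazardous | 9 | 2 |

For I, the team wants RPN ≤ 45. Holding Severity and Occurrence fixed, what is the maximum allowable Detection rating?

I: S=5, O=4, D=5 → current RPN = 100.
Fixed product = 20. Need 20 × D ≤ 45, so D ≤ 45/20 = 2.25.
Maximum integer Detection rating = 2 (gives RPN 40; D=3 would give 60 > 45).

2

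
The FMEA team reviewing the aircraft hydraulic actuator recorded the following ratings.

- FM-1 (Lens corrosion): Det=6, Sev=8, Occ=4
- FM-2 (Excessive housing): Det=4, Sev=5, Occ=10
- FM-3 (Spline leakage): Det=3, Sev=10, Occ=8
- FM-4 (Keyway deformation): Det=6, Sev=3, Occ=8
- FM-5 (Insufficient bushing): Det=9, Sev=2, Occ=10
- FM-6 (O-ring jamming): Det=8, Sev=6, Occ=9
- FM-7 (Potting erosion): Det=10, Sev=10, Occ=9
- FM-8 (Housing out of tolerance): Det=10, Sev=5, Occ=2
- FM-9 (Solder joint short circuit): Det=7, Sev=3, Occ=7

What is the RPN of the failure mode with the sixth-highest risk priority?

RPN = Severity × Occurrence × Detection:
  FM-1: 8 × 4 × 6 = 192
  FM-2: 5 × 10 × 4 = 200
  FM-3: 10 × 8 × 3 = 240
  FM-4: 3 × 8 × 6 = 144
  FM-5: 2 × 10 × 9 = 180
  FM-6: 6 × 9 × 8 = 432
  FM-7: 10 × 9 × 10 = 900
  FM-8: 5 × 2 × 10 = 100
  FM-9: 3 × 7 × 7 = 147
Sorted descending: 900, 432, 240, 200, 192, 180, 147, 144, 100.
The sixth-highest RPN is 180 (FM-5).

180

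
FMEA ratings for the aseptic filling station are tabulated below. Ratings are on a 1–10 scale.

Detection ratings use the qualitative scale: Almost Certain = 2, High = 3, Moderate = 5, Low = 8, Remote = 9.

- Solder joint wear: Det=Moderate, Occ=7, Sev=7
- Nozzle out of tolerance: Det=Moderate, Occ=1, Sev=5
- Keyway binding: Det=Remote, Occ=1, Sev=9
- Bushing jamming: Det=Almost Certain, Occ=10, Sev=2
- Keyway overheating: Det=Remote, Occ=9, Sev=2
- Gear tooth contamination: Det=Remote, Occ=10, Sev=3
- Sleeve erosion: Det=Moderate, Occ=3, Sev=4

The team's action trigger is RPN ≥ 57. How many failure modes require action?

RPN = Severity × Occurrence × Detection:
  Solder joint wear: 7 × 7 × 5 = 245
  Nozzle out of tolerance: 5 × 1 × 5 = 25
  Keyway binding: 9 × 1 × 9 = 81
  Bushing jamming: 2 × 10 × 2 = 40
  Keyway overheating: 2 × 9 × 9 = 162
  Gear tooth contamination: 3 × 10 × 9 = 270
  Sleeve erosion: 4 × 3 × 5 = 60
Modes with RPN ≥ 57: Solder joint wear (245), Keyway binding (81), Keyway overheating (162), Gear tooth contamination (270), Sleeve erosion (60) → 5.

5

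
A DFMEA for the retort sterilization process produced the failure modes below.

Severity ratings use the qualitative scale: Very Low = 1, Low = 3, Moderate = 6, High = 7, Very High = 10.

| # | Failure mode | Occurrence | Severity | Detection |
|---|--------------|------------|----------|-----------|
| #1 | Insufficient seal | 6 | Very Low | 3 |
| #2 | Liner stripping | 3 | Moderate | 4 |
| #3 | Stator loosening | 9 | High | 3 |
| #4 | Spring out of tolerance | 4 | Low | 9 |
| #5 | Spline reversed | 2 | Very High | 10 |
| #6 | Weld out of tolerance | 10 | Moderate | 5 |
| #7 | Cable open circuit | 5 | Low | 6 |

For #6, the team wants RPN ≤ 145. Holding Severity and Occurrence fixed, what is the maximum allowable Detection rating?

#6: S=6, O=10, D=5 → current RPN = 300.
Fixed product = 60. Need 60 × D ≤ 145, so D ≤ 145/60 = 2.42.
Maximum integer Detection rating = 2 (gives RPN 120; D=3 would give 180 > 145).

2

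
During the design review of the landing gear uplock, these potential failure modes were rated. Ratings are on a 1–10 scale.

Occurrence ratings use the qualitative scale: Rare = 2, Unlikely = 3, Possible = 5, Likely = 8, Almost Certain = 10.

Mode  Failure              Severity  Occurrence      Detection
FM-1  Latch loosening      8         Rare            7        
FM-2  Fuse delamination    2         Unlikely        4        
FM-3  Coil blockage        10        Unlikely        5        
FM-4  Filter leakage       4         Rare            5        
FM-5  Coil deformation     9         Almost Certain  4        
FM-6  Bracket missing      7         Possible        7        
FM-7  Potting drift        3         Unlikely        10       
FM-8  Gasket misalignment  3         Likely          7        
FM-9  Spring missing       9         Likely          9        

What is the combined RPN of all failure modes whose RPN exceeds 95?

RPN = Severity × Occurrence × Detection:
  FM-1: 8 × 2 × 7 = 112
  FM-2: 2 × 3 × 4 = 24
  FM-3: 10 × 3 × 5 = 150
  FM-4: 4 × 2 × 5 = 40
  FM-5: 9 × 10 × 4 = 360
  FM-6: 7 × 5 × 7 = 245
  FM-7: 3 × 3 × 10 = 90
  FM-8: 3 × 8 × 7 = 168
  FM-9: 9 × 8 × 9 = 648
RPN > 95: FM-1 (112), FM-3 (150), FM-5 (360), FM-6 (245), FM-8 (168), FM-9 (648).
Sum: 112 + 150 + 360 + 245 + 168 + 648 = 1683.

1683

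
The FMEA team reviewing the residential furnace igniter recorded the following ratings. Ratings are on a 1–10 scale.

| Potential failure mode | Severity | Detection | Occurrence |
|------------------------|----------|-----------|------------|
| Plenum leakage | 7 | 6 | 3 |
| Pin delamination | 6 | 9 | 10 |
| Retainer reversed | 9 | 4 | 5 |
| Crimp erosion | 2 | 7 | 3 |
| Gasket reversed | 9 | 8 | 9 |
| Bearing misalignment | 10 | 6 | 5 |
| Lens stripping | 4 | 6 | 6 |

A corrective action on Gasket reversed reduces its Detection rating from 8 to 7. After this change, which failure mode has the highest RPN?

RPN = Severity × Occurrence × Detection:
  Plenum leakage: 7 × 3 × 6 = 126
  Pin delamination: 6 × 10 × 9 = 540
  Retainer reversed: 9 × 5 × 4 = 180
  Crimp erosion: 2 × 3 × 7 = 42
  Gasket reversed: 9 × 9 × 8 = 648
  Bearing misalignment: 10 × 5 × 6 = 300
  Lens stripping: 4 × 6 × 6 = 144
After action: Gasket reversed → 9 × 9 × 7 = 567.
Revised RPNs: Gasket reversed=567, Pin delamination=540, Bearing misalignment=300, Retainer reversed=180, Lens stripping=144, Plenum leakage=126, Crimp erosion=42.
Highest is now Gasket reversed (567).

Gasket reversed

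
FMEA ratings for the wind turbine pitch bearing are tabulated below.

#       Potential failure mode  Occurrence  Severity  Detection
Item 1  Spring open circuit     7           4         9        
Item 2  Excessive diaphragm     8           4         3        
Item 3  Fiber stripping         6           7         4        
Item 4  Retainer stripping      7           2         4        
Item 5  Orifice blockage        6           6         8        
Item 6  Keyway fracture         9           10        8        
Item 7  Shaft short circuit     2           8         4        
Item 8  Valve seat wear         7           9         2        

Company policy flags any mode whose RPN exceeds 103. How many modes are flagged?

RPN = Severity × Occurrence × Detection:
  Item 1: 4 × 7 × 9 = 252
  Item 2: 4 × 8 × 3 = 96
  Item 3: 7 × 6 × 4 = 168
  Item 4: 2 × 7 × 4 = 56
  Item 5: 6 × 6 × 8 = 288
  Item 6: 10 × 9 × 8 = 720
  Item 7: 8 × 2 × 4 = 64
  Item 8: 9 × 7 × 2 = 126
Modes with RPN > 103: Item 1 (252), Item 3 (168), Item 5 (288), Item 6 (720), Item 8 (126) → 5.

5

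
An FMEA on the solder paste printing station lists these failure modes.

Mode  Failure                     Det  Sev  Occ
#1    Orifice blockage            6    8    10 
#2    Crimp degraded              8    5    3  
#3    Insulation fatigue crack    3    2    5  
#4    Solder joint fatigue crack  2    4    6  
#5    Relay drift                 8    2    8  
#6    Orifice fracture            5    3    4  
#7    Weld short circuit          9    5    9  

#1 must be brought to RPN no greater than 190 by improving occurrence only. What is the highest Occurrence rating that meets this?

#1: S=8, O=10, D=6 → current RPN = 480.
Fixed product = 48. Need 48 × O ≤ 190, so O ≤ 190/48 = 3.96.
Maximum integer Occurrence rating = 3 (gives RPN 144; O=4 would give 192 > 190).

3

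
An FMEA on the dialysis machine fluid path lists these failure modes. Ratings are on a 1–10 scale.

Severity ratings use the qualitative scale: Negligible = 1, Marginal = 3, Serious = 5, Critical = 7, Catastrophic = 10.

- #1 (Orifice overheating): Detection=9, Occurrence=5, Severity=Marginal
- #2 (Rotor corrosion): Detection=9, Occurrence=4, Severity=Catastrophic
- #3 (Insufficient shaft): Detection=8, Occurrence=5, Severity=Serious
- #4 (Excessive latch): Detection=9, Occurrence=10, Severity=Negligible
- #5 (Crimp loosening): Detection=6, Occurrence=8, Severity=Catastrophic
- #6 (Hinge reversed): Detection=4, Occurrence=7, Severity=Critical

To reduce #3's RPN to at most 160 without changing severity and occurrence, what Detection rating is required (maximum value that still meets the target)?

6

#3: S=5, O=5, D=8 → current RPN = 200.
Fixed product = 25. Need 25 × D ≤ 160, so D ≤ 160/25 = 6.40.
Maximum integer Detection rating = 6 (gives RPN 150; D=7 would give 175 > 160).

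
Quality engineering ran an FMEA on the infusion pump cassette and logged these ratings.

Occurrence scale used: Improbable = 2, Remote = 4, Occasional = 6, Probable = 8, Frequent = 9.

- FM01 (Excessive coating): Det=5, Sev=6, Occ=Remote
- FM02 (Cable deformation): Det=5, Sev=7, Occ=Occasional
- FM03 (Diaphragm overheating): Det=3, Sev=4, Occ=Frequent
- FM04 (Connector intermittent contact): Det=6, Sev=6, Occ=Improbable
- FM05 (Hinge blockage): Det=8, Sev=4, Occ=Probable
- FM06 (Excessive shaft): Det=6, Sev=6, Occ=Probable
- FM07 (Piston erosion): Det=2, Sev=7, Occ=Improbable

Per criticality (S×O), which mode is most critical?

FM06

Criticality = Severity × Occurrence:
  FM01: 6 × 4 = 24
  FM02: 7 × 6 = 42
  FM03: 4 × 9 = 36
  FM04: 6 × 2 = 12
  FM05: 4 × 8 = 32
  FM06: 6 × 8 = 48
  FM07: 7 × 2 = 14
Highest criticality is 48 → FM06.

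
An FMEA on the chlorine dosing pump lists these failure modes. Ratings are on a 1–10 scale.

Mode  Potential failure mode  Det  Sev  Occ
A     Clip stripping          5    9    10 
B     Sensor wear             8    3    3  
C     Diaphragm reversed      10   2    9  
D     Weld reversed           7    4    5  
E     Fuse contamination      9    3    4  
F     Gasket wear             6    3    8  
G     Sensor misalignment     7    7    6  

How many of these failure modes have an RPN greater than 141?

4

RPN = Severity × Occurrence × Detection:
  A: 9 × 10 × 5 = 450
  B: 3 × 3 × 8 = 72
  C: 2 × 9 × 10 = 180
  D: 4 × 5 × 7 = 140
  E: 3 × 4 × 9 = 108
  F: 3 × 8 × 6 = 144
  G: 7 × 6 × 7 = 294
Modes with RPN > 141: A (450), C (180), F (144), G (294) → 4.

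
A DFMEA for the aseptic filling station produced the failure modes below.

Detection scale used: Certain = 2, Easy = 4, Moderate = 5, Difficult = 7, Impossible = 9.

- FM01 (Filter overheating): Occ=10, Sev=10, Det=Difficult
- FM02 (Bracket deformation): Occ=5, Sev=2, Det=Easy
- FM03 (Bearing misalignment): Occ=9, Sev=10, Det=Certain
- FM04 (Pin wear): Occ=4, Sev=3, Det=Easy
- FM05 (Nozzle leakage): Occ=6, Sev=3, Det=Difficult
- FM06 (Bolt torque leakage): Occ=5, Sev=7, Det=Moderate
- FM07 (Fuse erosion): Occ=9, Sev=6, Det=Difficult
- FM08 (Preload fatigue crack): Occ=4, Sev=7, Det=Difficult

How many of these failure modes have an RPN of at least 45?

RPN = Severity × Occurrence × Detection:
  FM01: 10 × 10 × 7 = 700
  FM02: 2 × 5 × 4 = 40
  FM03: 10 × 9 × 2 = 180
  FM04: 3 × 4 × 4 = 48
  FM05: 3 × 6 × 7 = 126
  FM06: 7 × 5 × 5 = 175
  FM07: 6 × 9 × 7 = 378
  FM08: 7 × 4 × 7 = 196
Modes with RPN ≥ 45: FM01 (700), FM03 (180), FM04 (48), FM05 (126), FM06 (175), FM07 (378), FM08 (196) → 7.

7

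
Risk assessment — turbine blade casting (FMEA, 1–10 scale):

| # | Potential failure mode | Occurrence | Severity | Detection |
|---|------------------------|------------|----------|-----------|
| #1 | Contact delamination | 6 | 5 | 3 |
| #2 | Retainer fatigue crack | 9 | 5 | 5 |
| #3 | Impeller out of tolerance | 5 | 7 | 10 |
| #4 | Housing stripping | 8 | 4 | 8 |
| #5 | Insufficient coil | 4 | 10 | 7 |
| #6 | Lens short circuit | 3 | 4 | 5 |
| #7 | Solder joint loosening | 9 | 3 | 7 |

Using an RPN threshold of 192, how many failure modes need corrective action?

4

RPN = Severity × Occurrence × Detection:
  #1: 5 × 6 × 3 = 90
  #2: 5 × 9 × 5 = 225
  #3: 7 × 5 × 10 = 350
  #4: 4 × 8 × 8 = 256
  #5: 10 × 4 × 7 = 280
  #6: 4 × 3 × 5 = 60
  #7: 3 × 9 × 7 = 189
Modes with RPN ≥ 192: #2 (225), #3 (350), #4 (256), #5 (280) → 4.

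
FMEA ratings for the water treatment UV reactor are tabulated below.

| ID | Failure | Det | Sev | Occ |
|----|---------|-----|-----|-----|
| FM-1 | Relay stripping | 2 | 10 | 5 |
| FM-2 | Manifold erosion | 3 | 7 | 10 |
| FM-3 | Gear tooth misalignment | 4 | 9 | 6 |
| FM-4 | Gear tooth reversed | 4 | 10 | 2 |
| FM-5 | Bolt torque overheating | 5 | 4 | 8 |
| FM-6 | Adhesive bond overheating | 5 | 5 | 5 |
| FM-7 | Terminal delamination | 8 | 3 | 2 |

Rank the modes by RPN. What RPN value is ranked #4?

RPN = Severity × Occurrence × Detection:
  FM-1: 10 × 5 × 2 = 100
  FM-2: 7 × 10 × 3 = 210
  FM-3: 9 × 6 × 4 = 216
  FM-4: 10 × 2 × 4 = 80
  FM-5: 4 × 8 × 5 = 160
  FM-6: 5 × 5 × 5 = 125
  FM-7: 3 × 2 × 8 = 48
Sorted descending: 216, 210, 160, 125, 100, 80, 48.
The fourth-highest RPN is 125 (FM-6).

125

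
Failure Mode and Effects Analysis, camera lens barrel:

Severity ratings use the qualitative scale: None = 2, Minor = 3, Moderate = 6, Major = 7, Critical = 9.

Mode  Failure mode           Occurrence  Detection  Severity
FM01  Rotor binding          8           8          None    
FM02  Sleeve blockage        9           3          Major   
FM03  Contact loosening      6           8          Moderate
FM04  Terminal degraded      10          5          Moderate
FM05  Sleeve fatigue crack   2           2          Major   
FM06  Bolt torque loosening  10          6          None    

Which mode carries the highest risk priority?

RPN = Severity × Occurrence × Detection:
  FM01: 2 × 8 × 8 = 128
  FM02: 7 × 9 × 3 = 189
  FM03: 6 × 6 × 8 = 288
  FM04: 6 × 10 × 5 = 300
  FM05: 7 × 2 × 2 = 28
  FM06: 2 × 10 × 6 = 120
Highest RPN is 300 → FM04.

FM04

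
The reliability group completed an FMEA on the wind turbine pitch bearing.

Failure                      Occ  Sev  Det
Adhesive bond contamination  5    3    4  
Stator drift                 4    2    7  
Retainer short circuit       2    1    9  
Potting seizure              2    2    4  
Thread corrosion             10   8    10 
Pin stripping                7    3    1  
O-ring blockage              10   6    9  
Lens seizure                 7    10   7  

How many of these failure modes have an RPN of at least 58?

4

RPN = Severity × Occurrence × Detection:
  Adhesive bond contamination: 3 × 5 × 4 = 60
  Stator drift: 2 × 4 × 7 = 56
  Retainer short circuit: 1 × 2 × 9 = 18
  Potting seizure: 2 × 2 × 4 = 16
  Thread corrosion: 8 × 10 × 10 = 800
  Pin stripping: 3 × 7 × 1 = 21
  O-ring blockage: 6 × 10 × 9 = 540
  Lens seizure: 10 × 7 × 7 = 490
Modes with RPN ≥ 58: Adhesive bond contamination (60), Thread corrosion (800), O-ring blockage (540), Lens seizure (490) → 4.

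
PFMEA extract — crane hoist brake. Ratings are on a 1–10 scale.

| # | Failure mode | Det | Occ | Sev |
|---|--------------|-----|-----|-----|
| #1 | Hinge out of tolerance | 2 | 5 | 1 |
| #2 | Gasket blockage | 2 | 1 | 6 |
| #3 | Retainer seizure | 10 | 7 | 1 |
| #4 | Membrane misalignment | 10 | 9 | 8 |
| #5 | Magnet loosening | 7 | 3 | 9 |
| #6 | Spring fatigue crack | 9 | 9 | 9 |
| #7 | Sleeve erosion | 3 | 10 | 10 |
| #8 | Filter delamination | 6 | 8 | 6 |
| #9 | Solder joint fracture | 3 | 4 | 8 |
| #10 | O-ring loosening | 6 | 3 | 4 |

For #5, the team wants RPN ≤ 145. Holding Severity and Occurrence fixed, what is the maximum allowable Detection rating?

5

#5: S=9, O=3, D=7 → current RPN = 189.
Fixed product = 27. Need 27 × D ≤ 145, so D ≤ 145/27 = 5.37.
Maximum integer Detection rating = 5 (gives RPN 135; D=6 would give 162 > 145).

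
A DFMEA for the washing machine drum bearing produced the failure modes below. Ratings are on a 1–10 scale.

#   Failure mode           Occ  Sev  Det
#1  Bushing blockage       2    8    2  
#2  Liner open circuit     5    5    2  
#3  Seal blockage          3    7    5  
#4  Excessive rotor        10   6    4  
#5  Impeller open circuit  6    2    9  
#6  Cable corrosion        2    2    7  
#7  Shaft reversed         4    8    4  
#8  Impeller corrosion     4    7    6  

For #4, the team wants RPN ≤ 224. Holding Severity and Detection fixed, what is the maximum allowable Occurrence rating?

9

#4: S=6, O=10, D=4 → current RPN = 240.
Fixed product = 24. Need 24 × O ≤ 224, so O ≤ 224/24 = 9.33.
Maximum integer Occurrence rating = 9 (gives RPN 216; O=10 would give 240 > 224).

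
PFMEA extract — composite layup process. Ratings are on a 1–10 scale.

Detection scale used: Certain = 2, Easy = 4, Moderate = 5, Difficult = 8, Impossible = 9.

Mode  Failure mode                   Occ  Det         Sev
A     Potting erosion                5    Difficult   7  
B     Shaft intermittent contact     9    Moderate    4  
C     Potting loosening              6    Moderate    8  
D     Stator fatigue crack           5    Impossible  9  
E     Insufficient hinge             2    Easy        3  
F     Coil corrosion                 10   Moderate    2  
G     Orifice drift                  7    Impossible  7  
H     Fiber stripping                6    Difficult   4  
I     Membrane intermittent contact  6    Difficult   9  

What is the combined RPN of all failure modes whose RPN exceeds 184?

RPN = Severity × Occurrence × Detection:
  A: 7 × 5 × 8 = 280
  B: 4 × 9 × 5 = 180
  C: 8 × 6 × 5 = 240
  D: 9 × 5 × 9 = 405
  E: 3 × 2 × 4 = 24
  F: 2 × 10 × 5 = 100
  G: 7 × 7 × 9 = 441
  H: 4 × 6 × 8 = 192
  I: 9 × 6 × 8 = 432
RPN > 184: A (280), C (240), D (405), G (441), H (192), I (432).
Sum: 280 + 240 + 405 + 441 + 192 + 432 = 1990.

1990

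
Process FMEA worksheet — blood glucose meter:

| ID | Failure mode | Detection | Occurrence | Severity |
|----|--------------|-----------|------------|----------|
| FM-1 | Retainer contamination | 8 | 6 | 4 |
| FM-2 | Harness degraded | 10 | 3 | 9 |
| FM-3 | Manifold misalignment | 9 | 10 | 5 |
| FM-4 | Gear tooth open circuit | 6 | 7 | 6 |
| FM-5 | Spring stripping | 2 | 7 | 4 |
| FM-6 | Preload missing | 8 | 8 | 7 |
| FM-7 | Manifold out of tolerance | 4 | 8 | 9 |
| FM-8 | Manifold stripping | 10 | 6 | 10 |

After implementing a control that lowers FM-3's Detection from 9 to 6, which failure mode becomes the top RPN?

RPN = Severity × Occurrence × Detection:
  FM-1: 4 × 6 × 8 = 192
  FM-2: 9 × 3 × 10 = 270
  FM-3: 5 × 10 × 9 = 450
  FM-4: 6 × 7 × 6 = 252
  FM-5: 4 × 7 × 2 = 56
  FM-6: 7 × 8 × 8 = 448
  FM-7: 9 × 8 × 4 = 288
  FM-8: 10 × 6 × 10 = 600
After action: FM-3 → 5 × 10 × 6 = 300.
Revised RPNs: FM-8=600, FM-6=448, FM-3=300, FM-7=288, FM-2=270, FM-4=252, FM-1=192, FM-5=56.
Highest is now FM-8 (600).

FM-8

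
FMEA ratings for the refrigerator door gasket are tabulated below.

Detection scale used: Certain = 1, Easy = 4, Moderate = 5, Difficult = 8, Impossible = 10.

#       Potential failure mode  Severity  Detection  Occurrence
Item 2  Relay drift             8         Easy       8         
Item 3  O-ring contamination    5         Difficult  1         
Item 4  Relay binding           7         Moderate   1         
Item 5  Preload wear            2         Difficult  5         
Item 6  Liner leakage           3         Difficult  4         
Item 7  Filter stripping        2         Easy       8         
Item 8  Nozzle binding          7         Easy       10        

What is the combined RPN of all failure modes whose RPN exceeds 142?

536

RPN = Severity × Occurrence × Detection:
  Item 2: 8 × 8 × 4 = 256
  Item 3: 5 × 1 × 8 = 40
  Item 4: 7 × 1 × 5 = 35
  Item 5: 2 × 5 × 8 = 80
  Item 6: 3 × 4 × 8 = 96
  Item 7: 2 × 8 × 4 = 64
  Item 8: 7 × 10 × 4 = 280
RPN > 142: Item 2 (256), Item 8 (280).
Sum: 256 + 280 = 536.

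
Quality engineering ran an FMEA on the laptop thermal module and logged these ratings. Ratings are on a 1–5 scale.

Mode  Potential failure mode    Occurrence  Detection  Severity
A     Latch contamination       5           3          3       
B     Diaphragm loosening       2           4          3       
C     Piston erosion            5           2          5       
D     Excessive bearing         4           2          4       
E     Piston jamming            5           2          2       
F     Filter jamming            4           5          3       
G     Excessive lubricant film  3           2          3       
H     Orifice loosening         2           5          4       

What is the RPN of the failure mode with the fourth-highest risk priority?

40

RPN = Severity × Occurrence × Detection:
  A: 3 × 5 × 3 = 45
  B: 3 × 2 × 4 = 24
  C: 5 × 5 × 2 = 50
  D: 4 × 4 × 2 = 32
  E: 2 × 5 × 2 = 20
  F: 3 × 4 × 5 = 60
  G: 3 × 3 × 2 = 18
  H: 4 × 2 × 5 = 40
Sorted descending: 60, 50, 45, 40, 32, 24, 20, 18.
The fourth-highest RPN is 40 (H).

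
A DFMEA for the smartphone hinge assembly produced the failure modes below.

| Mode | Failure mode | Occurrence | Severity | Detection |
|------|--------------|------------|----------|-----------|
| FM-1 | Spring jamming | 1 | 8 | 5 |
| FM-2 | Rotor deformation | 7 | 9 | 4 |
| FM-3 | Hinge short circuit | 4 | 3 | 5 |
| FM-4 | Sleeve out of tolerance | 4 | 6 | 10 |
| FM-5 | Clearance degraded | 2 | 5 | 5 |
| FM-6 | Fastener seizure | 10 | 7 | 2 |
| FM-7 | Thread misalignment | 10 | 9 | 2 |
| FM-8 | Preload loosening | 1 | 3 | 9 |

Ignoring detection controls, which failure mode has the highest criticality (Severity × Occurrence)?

FM-7

Criticality = Severity × Occurrence:
  FM-1: 8 × 1 = 8
  FM-2: 9 × 7 = 63
  FM-3: 3 × 4 = 12
  FM-4: 6 × 4 = 24
  FM-5: 5 × 2 = 10
  FM-6: 7 × 10 = 70
  FM-7: 9 × 10 = 90
  FM-8: 3 × 1 = 3
Highest criticality is 90 → FM-7.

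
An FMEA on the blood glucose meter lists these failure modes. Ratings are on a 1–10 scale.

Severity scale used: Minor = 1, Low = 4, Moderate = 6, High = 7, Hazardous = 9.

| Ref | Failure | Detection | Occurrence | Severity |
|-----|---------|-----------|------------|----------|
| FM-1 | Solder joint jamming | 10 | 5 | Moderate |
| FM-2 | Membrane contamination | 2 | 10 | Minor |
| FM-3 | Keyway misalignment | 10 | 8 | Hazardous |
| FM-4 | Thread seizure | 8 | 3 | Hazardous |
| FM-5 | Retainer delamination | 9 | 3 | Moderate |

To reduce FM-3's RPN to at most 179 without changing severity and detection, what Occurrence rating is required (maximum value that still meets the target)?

1

FM-3: S=9, O=8, D=10 → current RPN = 720.
Fixed product = 90. Need 90 × O ≤ 179, so O ≤ 179/90 = 1.99.
Maximum integer Occurrence rating = 1 (gives RPN 90; O=2 would give 180 > 179).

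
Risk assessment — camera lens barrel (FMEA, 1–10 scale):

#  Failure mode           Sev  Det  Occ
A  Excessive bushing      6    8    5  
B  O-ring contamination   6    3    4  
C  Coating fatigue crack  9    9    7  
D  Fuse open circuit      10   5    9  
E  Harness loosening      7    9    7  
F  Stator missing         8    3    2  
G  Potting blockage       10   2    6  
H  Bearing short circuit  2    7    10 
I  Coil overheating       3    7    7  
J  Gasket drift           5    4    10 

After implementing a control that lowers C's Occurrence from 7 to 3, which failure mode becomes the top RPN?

D

RPN = Severity × Occurrence × Detection:
  A: 6 × 5 × 8 = 240
  B: 6 × 4 × 3 = 72
  C: 9 × 7 × 9 = 567
  D: 10 × 9 × 5 = 450
  E: 7 × 7 × 9 = 441
  F: 8 × 2 × 3 = 48
  G: 10 × 6 × 2 = 120
  H: 2 × 10 × 7 = 140
  I: 3 × 7 × 7 = 147
  J: 5 × 10 × 4 = 200
After action: C → 9 × 3 × 9 = 243.
Revised RPNs: D=450, E=441, C=243, A=240, J=200, I=147, H=140, G=120, B=72, F=48.
Highest is now D (450).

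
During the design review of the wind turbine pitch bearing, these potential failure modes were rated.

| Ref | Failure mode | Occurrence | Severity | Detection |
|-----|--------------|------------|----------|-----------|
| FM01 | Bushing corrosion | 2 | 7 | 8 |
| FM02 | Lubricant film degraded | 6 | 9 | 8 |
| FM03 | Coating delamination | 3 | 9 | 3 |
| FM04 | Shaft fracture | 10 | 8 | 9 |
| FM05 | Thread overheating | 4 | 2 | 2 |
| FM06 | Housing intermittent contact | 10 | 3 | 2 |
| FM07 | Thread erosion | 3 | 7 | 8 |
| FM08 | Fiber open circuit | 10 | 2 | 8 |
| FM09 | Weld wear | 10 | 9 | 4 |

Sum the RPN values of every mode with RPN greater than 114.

RPN = Severity × Occurrence × Detection:
  FM01: 7 × 2 × 8 = 112
  FM02: 9 × 6 × 8 = 432
  FM03: 9 × 3 × 3 = 81
  FM04: 8 × 10 × 9 = 720
  FM05: 2 × 4 × 2 = 16
  FM06: 3 × 10 × 2 = 60
  FM07: 7 × 3 × 8 = 168
  FM08: 2 × 10 × 8 = 160
  FM09: 9 × 10 × 4 = 360
RPN > 114: FM02 (432), FM04 (720), FM07 (168), FM08 (160), FM09 (360).
Sum: 432 + 720 + 168 + 160 + 360 = 1840.

1840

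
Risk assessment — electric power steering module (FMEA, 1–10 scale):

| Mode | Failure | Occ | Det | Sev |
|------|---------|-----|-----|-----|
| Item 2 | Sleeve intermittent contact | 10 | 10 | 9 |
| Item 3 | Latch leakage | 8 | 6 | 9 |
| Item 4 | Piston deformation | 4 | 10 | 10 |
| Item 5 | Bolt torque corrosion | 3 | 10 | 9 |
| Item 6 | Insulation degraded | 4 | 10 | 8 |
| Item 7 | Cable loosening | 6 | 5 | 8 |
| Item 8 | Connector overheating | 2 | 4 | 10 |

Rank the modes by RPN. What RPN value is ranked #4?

RPN = Severity × Occurrence × Detection:
  Item 2: 9 × 10 × 10 = 900
  Item 3: 9 × 8 × 6 = 432
  Item 4: 10 × 4 × 10 = 400
  Item 5: 9 × 3 × 10 = 270
  Item 6: 8 × 4 × 10 = 320
  Item 7: 8 × 6 × 5 = 240
  Item 8: 10 × 2 × 4 = 80
Sorted descending: 900, 432, 400, 320, 270, 240, 80.
The fourth-highest RPN is 320 (Item 6).

320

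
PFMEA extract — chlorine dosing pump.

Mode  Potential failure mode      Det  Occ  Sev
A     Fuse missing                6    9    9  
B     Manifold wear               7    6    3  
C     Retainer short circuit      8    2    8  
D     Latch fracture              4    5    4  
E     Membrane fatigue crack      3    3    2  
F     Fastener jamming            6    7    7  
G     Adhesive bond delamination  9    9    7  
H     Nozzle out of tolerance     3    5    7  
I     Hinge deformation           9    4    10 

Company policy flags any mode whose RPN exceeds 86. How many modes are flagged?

RPN = Severity × Occurrence × Detection:
  A: 9 × 9 × 6 = 486
  B: 3 × 6 × 7 = 126
  C: 8 × 2 × 8 = 128
  D: 4 × 5 × 4 = 80
  E: 2 × 3 × 3 = 18
  F: 7 × 7 × 6 = 294
  G: 7 × 9 × 9 = 567
  H: 7 × 5 × 3 = 105
  I: 10 × 4 × 9 = 360
Modes with RPN > 86: A (486), B (126), C (128), F (294), G (567), H (105), I (360) → 7.

7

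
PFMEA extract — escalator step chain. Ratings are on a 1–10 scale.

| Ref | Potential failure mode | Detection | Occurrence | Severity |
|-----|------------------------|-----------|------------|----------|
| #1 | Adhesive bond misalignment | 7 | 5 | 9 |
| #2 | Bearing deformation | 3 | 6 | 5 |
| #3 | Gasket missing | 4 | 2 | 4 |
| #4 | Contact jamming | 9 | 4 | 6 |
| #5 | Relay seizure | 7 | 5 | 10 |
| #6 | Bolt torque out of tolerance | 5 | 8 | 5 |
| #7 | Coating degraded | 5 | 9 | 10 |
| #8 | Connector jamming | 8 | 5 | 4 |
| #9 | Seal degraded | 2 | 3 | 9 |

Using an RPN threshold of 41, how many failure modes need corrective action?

RPN = Severity × Occurrence × Detection:
  #1: 9 × 5 × 7 = 315
  #2: 5 × 6 × 3 = 90
  #3: 4 × 2 × 4 = 32
  #4: 6 × 4 × 9 = 216
  #5: 10 × 5 × 7 = 350
  #6: 5 × 8 × 5 = 200
  #7: 10 × 9 × 5 = 450
  #8: 4 × 5 × 8 = 160
  #9: 9 × 3 × 2 = 54
Modes with RPN ≥ 41: #1 (315), #2 (90), #4 (216), #5 (350), #6 (200), #7 (450), #8 (160), #9 (54) → 8.

8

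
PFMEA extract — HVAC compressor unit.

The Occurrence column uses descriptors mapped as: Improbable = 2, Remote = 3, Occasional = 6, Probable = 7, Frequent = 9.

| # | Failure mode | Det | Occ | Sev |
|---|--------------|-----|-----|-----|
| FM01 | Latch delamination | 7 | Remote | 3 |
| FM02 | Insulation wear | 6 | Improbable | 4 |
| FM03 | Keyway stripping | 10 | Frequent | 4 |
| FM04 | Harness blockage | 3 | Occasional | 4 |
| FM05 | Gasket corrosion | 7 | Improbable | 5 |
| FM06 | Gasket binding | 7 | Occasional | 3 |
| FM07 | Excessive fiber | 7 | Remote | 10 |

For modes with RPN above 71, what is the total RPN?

RPN = Severity × Occurrence × Detection:
  FM01: 3 × 3 × 7 = 63
  FM02: 4 × 2 × 6 = 48
  FM03: 4 × 9 × 10 = 360
  FM04: 4 × 6 × 3 = 72
  FM05: 5 × 2 × 7 = 70
  FM06: 3 × 6 × 7 = 126
  FM07: 10 × 3 × 7 = 210
RPN > 71: FM03 (360), FM04 (72), FM06 (126), FM07 (210).
Sum: 360 + 72 + 126 + 210 = 768.

768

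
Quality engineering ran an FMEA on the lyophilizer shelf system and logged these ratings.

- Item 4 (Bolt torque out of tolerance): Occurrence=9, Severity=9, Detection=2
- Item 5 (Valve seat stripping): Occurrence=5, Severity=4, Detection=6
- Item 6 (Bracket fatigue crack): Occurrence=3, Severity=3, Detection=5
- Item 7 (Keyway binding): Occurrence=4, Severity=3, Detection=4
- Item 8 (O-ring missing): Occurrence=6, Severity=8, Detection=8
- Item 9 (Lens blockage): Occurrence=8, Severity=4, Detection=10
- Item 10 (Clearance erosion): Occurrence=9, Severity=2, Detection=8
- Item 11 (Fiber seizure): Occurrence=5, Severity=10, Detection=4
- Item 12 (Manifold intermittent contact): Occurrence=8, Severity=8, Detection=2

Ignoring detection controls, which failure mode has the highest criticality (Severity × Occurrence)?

Criticality = Severity × Occurrence:
  Item 4: 9 × 9 = 81
  Item 5: 4 × 5 = 20
  Item 6: 3 × 3 = 9
  Item 7: 3 × 4 = 12
  Item 8: 8 × 6 = 48
  Item 9: 4 × 8 = 32
  Item 10: 2 × 9 = 18
  Item 11: 10 × 5 = 50
  Item 12: 8 × 8 = 64
Highest criticality is 81 → Item 4.

Item 4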